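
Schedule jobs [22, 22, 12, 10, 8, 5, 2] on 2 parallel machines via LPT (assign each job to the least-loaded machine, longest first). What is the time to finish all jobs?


Jobs (LPT sorted): [22, 22, 12, 10, 8, 5, 2]
Machines: 2
  J=22 → Machine 1 (load: 0+22=22)
  J=22 → Machine 2 (load: 0+22=22)
  J=12 → Machine 1 (load: 22+12=34)
  J=10 → Machine 2 (load: 22+10=32)
  J=8 → Machine 2 (load: 32+8=40)
  J=5 → Machine 1 (load: 34+5=39)
  J=2 → Machine 1 (load: 39+2=41)
Machine loads: [41, 40]
Makespan = max = 41 time units


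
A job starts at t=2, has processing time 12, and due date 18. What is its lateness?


Completion = 2 + 12 = 14
Lateness = C - d = 14 - 18
= -4


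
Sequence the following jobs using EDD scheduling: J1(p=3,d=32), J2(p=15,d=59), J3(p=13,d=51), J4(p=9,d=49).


EDD: sort by earliest due date
  J1: d=32, p=3
  J4: d=49, p=9
  J3: d=51, p=13
  J2: d=59, p=15
Order: J1 → J4 → J3 → J2


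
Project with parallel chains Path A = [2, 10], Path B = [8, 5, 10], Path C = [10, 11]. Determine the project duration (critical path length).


Path A: 2 + 10 = 12
Path B: 8 + 5 + 10 = 23
Path C: 10 + 11 = 21
Critical path = longest = max(12, 23, 21)
= 23 (Path B)


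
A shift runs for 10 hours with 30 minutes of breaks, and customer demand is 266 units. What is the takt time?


Available = 10×60 - 30 = 570 min
Takt time = 570 / 266
= 2.14 min/unit


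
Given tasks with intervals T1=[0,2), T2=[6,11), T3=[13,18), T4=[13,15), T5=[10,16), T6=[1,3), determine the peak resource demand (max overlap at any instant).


Check each time point for overlaps:
  t=13: 3 tasks active (T3, T4, T5)
Max concurrent = 3


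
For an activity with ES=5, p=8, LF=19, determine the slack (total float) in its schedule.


EF = ES + duration = 5 + 8 = 13
LS = LF - duration = 19 - 8 = 11
Total Float = LF - EF = 19 - 13
(or LS - ES = 11 - 5)
= 6


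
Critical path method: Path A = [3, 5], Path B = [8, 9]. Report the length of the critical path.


Path A: 3 + 5 = 8
Path B: 8 + 9 = 17
Critical path = longest = max(8, 17)
= 17 (Path B)


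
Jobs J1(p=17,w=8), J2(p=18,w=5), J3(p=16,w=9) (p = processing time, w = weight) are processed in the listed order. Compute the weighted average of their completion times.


Completion times:
  J1: C=17, w×C=8×17=136
  J2: C=35, w×C=5×35=175
  J3: C=51, w×C=9×51=459
Sum w×C = 770
Sum w = 22
Weighted avg = 770/22
= 35.00


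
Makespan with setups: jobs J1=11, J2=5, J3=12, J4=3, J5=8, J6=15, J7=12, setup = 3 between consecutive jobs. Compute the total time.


Makespan = Σ processing + (n-1) × setup
= (11 + 5 + 12 + 3 + 8 + 15 + 12) + (7-1)×3
= 66 + 18
= 84 time units


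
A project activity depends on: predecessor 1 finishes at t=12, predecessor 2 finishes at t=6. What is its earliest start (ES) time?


ES = max of all predecessor completion times
Predecessors: [12, 6]
ES = max(12, 6)
= 12


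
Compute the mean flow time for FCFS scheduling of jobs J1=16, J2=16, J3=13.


Completion times:
  J1: completes at 16
  J2: completes at 32
  J3: completes at 45
Sum = 93
Average = 93/3
= 31.00


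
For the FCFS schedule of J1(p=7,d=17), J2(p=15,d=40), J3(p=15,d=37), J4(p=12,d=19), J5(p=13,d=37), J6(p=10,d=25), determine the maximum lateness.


Lateness per job (L = C - d):
  J1: C=7, d=17, L=-10
  J2: C=22, d=40, L=-18
  J3: C=37, d=37, L=0
  J4: C=49, d=19, L=30
  J5: C=62, d=37, L=25
  J6: C=72, d=25, L=47
Lmax = max(-10, -18, 0, 30, 25, 47)
= 47


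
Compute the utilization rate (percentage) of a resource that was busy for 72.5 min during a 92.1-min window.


Utilization = busy / total × 100
= 72.5 / 92.1 × 100
= 78.7%


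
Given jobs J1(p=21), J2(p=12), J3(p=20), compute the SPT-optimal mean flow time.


SPT order: J2 → J3 → J1
Completion times:
  J2: C=12
  J3: C=32
  J1: C=53
Sum = 97, n = 3
Mean flow = 97/3
= 32.33


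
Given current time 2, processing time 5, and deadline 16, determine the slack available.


Slack = due - current_time - processing
= 16 - 2 - 5
= 9


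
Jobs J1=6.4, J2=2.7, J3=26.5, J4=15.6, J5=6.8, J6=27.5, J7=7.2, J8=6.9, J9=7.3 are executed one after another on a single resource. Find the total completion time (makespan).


Sequential makespan: sum all processing times
= 6.4 + 2.7 + 26.5 + 15.6 + 6.8 + 27.5 + 7.2 + 6.9 + 7.3
= 106.9 time units


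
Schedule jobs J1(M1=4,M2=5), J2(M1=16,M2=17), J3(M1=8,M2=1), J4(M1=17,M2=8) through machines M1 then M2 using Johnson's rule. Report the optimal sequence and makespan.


Johnson's rule:
Group 1 (M1≤M2, sort by M1): ['J1', 'J2']
Group 2 (M1>M2, sort desc M2): ['J4', 'J3']
Sequence: J1 → J2 → J4 → J3
Makespan calculation:
  J1: M1 done=4, M2 done=9
  J2: M1 done=20, M2 done=37
  J4: M1 done=37, M2 done=45
  J3: M1 done=45, M2 done=46
= Sequence: J1 → J2 → J4 → J3, Makespan: 46


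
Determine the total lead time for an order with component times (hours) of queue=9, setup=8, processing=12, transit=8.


Lead time = queue + setup + processing + transit
= 9 + 8 + 12 + 8
= 37 hours


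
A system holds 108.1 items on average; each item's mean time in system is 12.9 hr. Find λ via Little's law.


Little's law: L = λW → λ = L / W
= 108.1 / 12.9
= 8.38 per hour


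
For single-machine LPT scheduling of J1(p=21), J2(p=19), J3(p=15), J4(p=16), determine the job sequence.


LPT: sort by longest processing time first
  J1: p=21
  J2: p=19
  J4: p=16
  J3: p=15
Order: J1 → J2 → J4 → J3


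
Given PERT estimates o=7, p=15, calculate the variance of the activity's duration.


σ² = ((p - o) / 6)² = (p - o)² / 36
= (15 - 7)² / 36
= 8² / 36
= 64 / 36
= 1.7778


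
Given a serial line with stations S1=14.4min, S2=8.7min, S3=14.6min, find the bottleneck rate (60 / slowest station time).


Bottleneck = longest station time
Station times: [14.4, 8.7, 14.6]
Max = 14.6 min
Rate = 60 / 14.6
= 4.11 units/hour (bottleneck: 14.6min)


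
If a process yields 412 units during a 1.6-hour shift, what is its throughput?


Throughput = units / time
= 412 / 1.6
= 257.5 units/hour


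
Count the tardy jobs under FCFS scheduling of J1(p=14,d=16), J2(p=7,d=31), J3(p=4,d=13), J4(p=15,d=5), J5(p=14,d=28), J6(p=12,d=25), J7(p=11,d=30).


Completion vs due date:
  J1: C=14, d=16 → on time
  J2: C=21, d=31 → on time
  J3: C=25, d=13 → TARDY
  J4: C=40, d=5 → TARDY
  J5: C=54, d=28 → TARDY
  J6: C=66, d=25 → TARDY
  J7: C=77, d=30 → TARDY
Tardy jobs: J3, J4, J5, J6, J7
Count = 5


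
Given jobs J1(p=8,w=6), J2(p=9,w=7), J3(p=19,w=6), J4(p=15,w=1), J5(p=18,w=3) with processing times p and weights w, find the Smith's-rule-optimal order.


WSPT (Smith's rule): sort by p/w ascending
  J2: p/w = 9/7 = 1.286
  J1: p/w = 8/6 = 1.333
  J3: p/w = 19/6 = 3.167
  J5: p/w = 18/3 = 6.000
  J4: p/w = 15/1 = 15.000
Order: J2 → J1 → J3 → J5 → J4


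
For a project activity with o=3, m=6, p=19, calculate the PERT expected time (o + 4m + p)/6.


te = (o + 4m + p) / 6
= (3 + 4×6 + 19) / 6
= (3 + 24 + 19) / 6
= 46 / 6
= 7.67


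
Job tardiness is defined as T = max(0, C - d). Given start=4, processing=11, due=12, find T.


Completion = start + processing = 4 + 11 = 15
Tardiness = max(0, C - d) = max(0, 15 - 12)
= max(0, 3)
= 3


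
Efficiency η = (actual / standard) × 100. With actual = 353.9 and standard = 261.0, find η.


Efficiency = (actual / standard) × 100
= (353.9 / 261.0) × 100
= 135.6%


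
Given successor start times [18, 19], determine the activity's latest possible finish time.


LF = min of all successor start times
Successors start at: [18, 19]
LF = min(18, 19)
= 18


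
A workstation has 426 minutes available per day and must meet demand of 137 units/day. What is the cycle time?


Cycle time = available time / demand
= 426 / 137
= 3.11 min/unit


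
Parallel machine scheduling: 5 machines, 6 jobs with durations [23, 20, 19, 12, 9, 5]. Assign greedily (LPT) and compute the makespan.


Jobs (LPT sorted): [23, 20, 19, 12, 9, 5]
Machines: 5
  J=23 → Machine 1 (load: 0+23=23)
  J=20 → Machine 2 (load: 0+20=20)
  J=19 → Machine 3 (load: 0+19=19)
  J=12 → Machine 4 (load: 0+12=12)
  J=9 → Machine 5 (load: 0+9=9)
  J=5 → Machine 5 (load: 9+5=14)
Machine loads: [23, 20, 19, 12, 14]
Makespan = max = 23 time units


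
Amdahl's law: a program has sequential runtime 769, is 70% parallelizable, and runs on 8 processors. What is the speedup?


Amdahl's law: T_p = T × ((1-p) + p/N)
= 769 × ((1-0.7) + 0.7/8)
= 769 × (0.30 + 0.0875)
= 769 × 0.3875
= 297.99
Speedup = 769/297.99
= 2.58×


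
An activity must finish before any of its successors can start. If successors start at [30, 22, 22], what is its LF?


LF = min of all successor start times
Successors start at: [30, 22, 22]
LF = min(30, 22, 22)
= 22


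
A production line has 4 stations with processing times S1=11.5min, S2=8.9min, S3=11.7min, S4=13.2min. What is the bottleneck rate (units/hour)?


Bottleneck = longest station time
Station times: [11.5, 8.9, 11.7, 13.2]
Max = 13.2 min
Rate = 60 / 13.2
= 4.55 units/hour (bottleneck: 13.2min)


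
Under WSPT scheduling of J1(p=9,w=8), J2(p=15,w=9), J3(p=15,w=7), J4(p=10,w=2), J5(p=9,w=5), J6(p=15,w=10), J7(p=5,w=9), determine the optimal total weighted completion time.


WSPT order (by p/w): J7 → J1 → J6 → J2 → J5 → J3 → J4
  J7: C=5, w·C=9×5=45
  J1: C=14, w·C=8×14=112
  J6: C=29, w·C=10×29=290
  J2: C=44, w·C=9×44=396
  J5: C=53, w·C=5×53=265
  J3: C=68, w·C=7×68=476
  J4: C=78, w·C=2×78=156
Σ w·C = 1740
= 1740


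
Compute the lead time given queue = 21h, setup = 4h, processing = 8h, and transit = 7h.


Lead time = queue + setup + processing + transit
= 21 + 4 + 8 + 7
= 40 hours


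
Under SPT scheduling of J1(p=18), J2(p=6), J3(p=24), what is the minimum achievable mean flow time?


SPT order: J2 → J1 → J3
Completion times:
  J2: C=6
  J1: C=24
  J3: C=48
Sum = 78, n = 3
Mean flow = 78/3
= 26.00


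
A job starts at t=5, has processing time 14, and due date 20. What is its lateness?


Completion = 5 + 14 = 19
Lateness = C - d = 19 - 20
= -1


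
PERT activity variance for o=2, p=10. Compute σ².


σ² = ((p - o) / 6)² = (p - o)² / 36
= (10 - 2)² / 36
= 8² / 36
= 64 / 36
= 1.7778


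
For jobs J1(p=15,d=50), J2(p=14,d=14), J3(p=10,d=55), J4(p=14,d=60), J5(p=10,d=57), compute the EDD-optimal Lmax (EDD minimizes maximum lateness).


EDD order: J2 → J1 → J3 → J5 → J4
Completion and lateness:
  J2: C=14, d=14, L=14-14=0
  J1: C=29, d=50, L=29-50=-21
  J3: C=39, d=55, L=39-55=-16
  J5: C=49, d=57, L=49-57=-8
  J4: C=63, d=60, L=63-60=3
Lmax = max(0, -21, -16, -8, 3)
= 3


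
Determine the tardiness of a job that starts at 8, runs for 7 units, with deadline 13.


Completion = start + processing = 8 + 7 = 15
Tardiness = max(0, C - d) = max(0, 15 - 13)
= max(0, 2)
= 2


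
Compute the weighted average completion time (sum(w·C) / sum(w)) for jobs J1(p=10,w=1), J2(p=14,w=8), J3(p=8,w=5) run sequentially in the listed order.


Completion times:
  J1: C=10, w×C=1×10=10
  J2: C=24, w×C=8×24=192
  J3: C=32, w×C=5×32=160
Sum w×C = 362
Sum w = 14
Weighted avg = 362/14
= 25.86


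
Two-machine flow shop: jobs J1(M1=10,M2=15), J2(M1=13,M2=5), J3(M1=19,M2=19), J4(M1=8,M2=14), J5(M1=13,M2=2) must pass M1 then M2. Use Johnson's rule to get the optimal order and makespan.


Johnson's rule:
Group 1 (M1≤M2, sort by M1): ['J4', 'J1', 'J3']
Group 2 (M1>M2, sort desc M2): ['J2', 'J5']
Sequence: J4 → J1 → J3 → J2 → J5
Makespan calculation:
  J4: M1 done=8, M2 done=22
  J1: M1 done=18, M2 done=37
  J3: M1 done=37, M2 done=56
  J2: M1 done=50, M2 done=61
  J5: M1 done=63, M2 done=65
= Sequence: J4 → J1 → J3 → J2 → J5, Makespan: 65


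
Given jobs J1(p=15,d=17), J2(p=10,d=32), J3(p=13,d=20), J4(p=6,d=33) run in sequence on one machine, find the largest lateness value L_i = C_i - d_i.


Lateness per job (L = C - d):
  J1: C=15, d=17, L=-2
  J2: C=25, d=32, L=-7
  J3: C=38, d=20, L=18
  J4: C=44, d=33, L=11
Lmax = max(-2, -7, 18, 11)
= 18


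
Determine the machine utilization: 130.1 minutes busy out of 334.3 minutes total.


Utilization = busy / total × 100
= 130.1 / 334.3 × 100
= 38.9%


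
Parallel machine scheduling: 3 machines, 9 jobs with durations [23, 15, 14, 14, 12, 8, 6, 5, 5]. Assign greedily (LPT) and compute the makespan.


Jobs (LPT sorted): [23, 15, 14, 14, 12, 8, 6, 5, 5]
Machines: 3
  J=23 → Machine 1 (load: 0+23=23)
  J=15 → Machine 2 (load: 0+15=15)
  J=14 → Machine 3 (load: 0+14=14)
  J=14 → Machine 3 (load: 14+14=28)
  J=12 → Machine 2 (load: 15+12=27)
  J=8 → Machine 1 (load: 23+8=31)
  J=6 → Machine 2 (load: 27+6=33)
  J=5 → Machine 3 (load: 28+5=33)
  J=5 → Machine 1 (load: 31+5=36)
Machine loads: [36, 33, 33]
Makespan = max = 36 time units


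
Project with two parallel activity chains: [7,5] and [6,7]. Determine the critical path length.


Path A: 7 + 5 = 12
Path B: 6 + 7 = 13
Critical path = longest = max(12, 13)
= 13 (Path B)


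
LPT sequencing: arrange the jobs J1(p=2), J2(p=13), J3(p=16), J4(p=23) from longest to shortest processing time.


LPT: sort by longest processing time first
  J4: p=23
  J3: p=16
  J2: p=13
  J1: p=2
Order: J4 → J3 → J2 → J1


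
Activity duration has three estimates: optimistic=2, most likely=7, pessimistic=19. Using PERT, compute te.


te = (o + 4m + p) / 6
= (2 + 4×7 + 19) / 6
= (2 + 28 + 19) / 6
= 49 / 6
= 8.17


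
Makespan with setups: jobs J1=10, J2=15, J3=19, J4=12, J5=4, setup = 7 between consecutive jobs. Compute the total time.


Makespan = Σ processing + (n-1) × setup
= (10 + 15 + 19 + 12 + 4) + (5-1)×7
= 60 + 28
= 88 time units


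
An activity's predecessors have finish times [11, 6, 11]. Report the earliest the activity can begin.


ES = max of all predecessor completion times
Predecessors: [11, 6, 11]
ES = max(11, 6, 11)
= 11


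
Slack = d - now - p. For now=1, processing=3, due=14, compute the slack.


Slack = due - current_time - processing
= 14 - 1 - 3
= 10


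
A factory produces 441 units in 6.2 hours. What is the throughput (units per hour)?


Throughput = units / time
= 441 / 6.2
= 71.1 units/hour


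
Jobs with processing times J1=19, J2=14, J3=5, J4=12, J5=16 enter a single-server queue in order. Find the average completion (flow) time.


Completion times:
  J1: completes at 19
  J2: completes at 33
  J3: completes at 38
  J4: completes at 50
  J5: completes at 66
Sum = 206
Average = 206/5
= 41.20


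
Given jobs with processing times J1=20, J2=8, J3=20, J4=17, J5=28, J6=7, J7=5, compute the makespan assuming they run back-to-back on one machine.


Sequential makespan: sum all processing times
= 20 + 8 + 20 + 17 + 28 + 7 + 5
= 105 time units


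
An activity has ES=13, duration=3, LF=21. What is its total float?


EF = ES + duration = 13 + 3 = 16
LS = LF - duration = 21 - 3 = 18
Total Float = LF - EF = 21 - 16
(or LS - ES = 18 - 13)
= 5


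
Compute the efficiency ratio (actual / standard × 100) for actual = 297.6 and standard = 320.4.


Efficiency = (actual / standard) × 100
= (297.6 / 320.4) × 100
= 92.9%


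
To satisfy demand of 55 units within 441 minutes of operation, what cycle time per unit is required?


Cycle time = available time / demand
= 441 / 55
= 8.02 min/unit


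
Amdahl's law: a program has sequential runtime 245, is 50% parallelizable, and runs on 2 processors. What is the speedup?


Amdahl's law: T_p = T × ((1-p) + p/N)
= 245 × ((1-0.5) + 0.5/2)
= 245 × (0.50 + 0.2500)
= 245 × 0.7500
= 183.75
Speedup = 245/183.75
= 1.33×


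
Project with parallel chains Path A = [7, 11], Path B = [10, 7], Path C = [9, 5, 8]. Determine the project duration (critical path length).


Path A: 7 + 11 = 18
Path B: 10 + 7 = 17
Path C: 9 + 5 + 8 = 22
Critical path = longest = max(18, 17, 22)
= 22 (Path C)


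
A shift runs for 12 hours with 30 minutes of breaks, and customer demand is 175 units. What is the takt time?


Available = 12×60 - 30 = 690 min
Takt time = 690 / 175
= 3.94 min/unit


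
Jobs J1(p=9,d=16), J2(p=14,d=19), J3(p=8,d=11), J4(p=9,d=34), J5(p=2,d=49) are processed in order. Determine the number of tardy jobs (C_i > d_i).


Completion vs due date:
  J1: C=9, d=16 → on time
  J2: C=23, d=19 → TARDY
  J3: C=31, d=11 → TARDY
  J4: C=40, d=34 → TARDY
  J5: C=42, d=49 → on time
Tardy jobs: J2, J3, J4
Count = 3


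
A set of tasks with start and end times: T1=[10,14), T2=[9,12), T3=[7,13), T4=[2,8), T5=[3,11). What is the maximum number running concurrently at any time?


Check each time point for overlaps:
  t=10: 4 tasks active (T1, T2, T3, T5)
Max concurrent = 4


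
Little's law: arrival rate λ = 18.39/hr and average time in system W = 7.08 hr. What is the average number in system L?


Little's law: L = λ × W
= 18.39 × 7.08
= 130.20


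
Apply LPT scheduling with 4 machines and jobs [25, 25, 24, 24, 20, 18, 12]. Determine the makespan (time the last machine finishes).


Jobs (LPT sorted): [25, 25, 24, 24, 20, 18, 12]
Machines: 4
  J=25 → Machine 1 (load: 0+25=25)
  J=25 → Machine 2 (load: 0+25=25)
  J=24 → Machine 3 (load: 0+24=24)
  J=24 → Machine 4 (load: 0+24=24)
  J=20 → Machine 3 (load: 24+20=44)
  J=18 → Machine 4 (load: 24+18=42)
  J=12 → Machine 1 (load: 25+12=37)
Machine loads: [37, 25, 44, 42]
Makespan = max = 44 time units


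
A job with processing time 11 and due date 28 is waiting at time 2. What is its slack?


Slack = due - current_time - processing
= 28 - 2 - 11
= 15


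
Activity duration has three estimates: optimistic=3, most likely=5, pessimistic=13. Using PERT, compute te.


te = (o + 4m + p) / 6
= (3 + 4×5 + 13) / 6
= (3 + 20 + 13) / 6
= 36 / 6
= 6.00


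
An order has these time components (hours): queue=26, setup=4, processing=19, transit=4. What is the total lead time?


Lead time = queue + setup + processing + transit
= 26 + 4 + 19 + 4
= 53 hours


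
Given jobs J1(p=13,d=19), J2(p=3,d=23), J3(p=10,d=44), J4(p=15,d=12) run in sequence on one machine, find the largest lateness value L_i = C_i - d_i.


Lateness per job (L = C - d):
  J1: C=13, d=19, L=-6
  J2: C=16, d=23, L=-7
  J3: C=26, d=44, L=-18
  J4: C=41, d=12, L=29
Lmax = max(-6, -7, -18, 29)
= 29


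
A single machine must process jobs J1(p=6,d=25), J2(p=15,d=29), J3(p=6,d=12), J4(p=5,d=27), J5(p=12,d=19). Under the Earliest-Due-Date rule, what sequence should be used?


EDD: sort by earliest due date
  J3: d=12, p=6
  J5: d=19, p=12
  J1: d=25, p=6
  J4: d=27, p=5
  J2: d=29, p=15
Order: J3 → J5 → J1 → J4 → J2


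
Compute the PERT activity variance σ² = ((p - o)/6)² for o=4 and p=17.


σ² = ((p - o) / 6)² = (p - o)² / 36
= (17 - 4)² / 36
= 13² / 36
= 169 / 36
= 4.6944


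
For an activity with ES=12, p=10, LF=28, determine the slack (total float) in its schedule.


EF = ES + duration = 12 + 10 = 22
LS = LF - duration = 28 - 10 = 18
Total Float = LF - EF = 28 - 22
(or LS - ES = 18 - 12)
= 6


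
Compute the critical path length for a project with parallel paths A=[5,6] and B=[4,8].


Path A: 5 + 6 = 11
Path B: 4 + 8 = 12
Critical path = longest = max(11, 12)
= 12 (Path B)


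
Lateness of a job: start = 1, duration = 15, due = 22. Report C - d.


Completion = 1 + 15 = 16
Lateness = C - d = 16 - 22
= -6


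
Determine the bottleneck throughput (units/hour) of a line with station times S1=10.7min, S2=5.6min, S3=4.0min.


Bottleneck = longest station time
Station times: [10.7, 5.6, 4.0]
Max = 10.7 min
Rate = 60 / 10.7
= 5.61 units/hour (bottleneck: 10.7min)


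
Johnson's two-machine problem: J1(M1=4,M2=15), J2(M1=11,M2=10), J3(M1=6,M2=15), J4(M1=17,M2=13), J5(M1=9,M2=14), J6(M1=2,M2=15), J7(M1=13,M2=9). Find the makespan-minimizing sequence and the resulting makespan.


Johnson's rule:
Group 1 (M1≤M2, sort by M1): ['J6', 'J1', 'J3', 'J5']
Group 2 (M1>M2, sort desc M2): ['J4', 'J2', 'J7']
Sequence: J6 → J1 → J3 → J5 → J4 → J2 → J7
Makespan calculation:
  J6: M1 done=2, M2 done=17
  J1: M1 done=6, M2 done=32
  J3: M1 done=12, M2 done=47
  J5: M1 done=21, M2 done=61
  J4: M1 done=38, M2 done=74
  J2: M1 done=49, M2 done=84
  J7: M1 done=62, M2 done=93
= Sequence: J6 → J1 → J3 → J5 → J4 → J2 → J7, Makespan: 93


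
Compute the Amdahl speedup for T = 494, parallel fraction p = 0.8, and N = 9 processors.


Amdahl's law: T_p = T × ((1-p) + p/N)
= 494 × ((1-0.8) + 0.8/9)
= 494 × (0.20 + 0.0889)
= 494 × 0.2889
= 142.71
Speedup = 494/142.71
= 3.46×


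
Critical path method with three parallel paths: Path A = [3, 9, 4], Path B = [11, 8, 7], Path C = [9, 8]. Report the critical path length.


Path A: 3 + 9 + 4 = 16
Path B: 11 + 8 + 7 = 26
Path C: 9 + 8 = 17
Critical path = longest = max(16, 26, 17)
= 26 (Path B)


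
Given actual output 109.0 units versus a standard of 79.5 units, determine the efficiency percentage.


Efficiency = (actual / standard) × 100
= (109.0 / 79.5) × 100
= 137.1%


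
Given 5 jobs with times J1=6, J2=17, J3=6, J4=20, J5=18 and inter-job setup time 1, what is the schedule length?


Makespan = Σ processing + (n-1) × setup
= (6 + 17 + 6 + 20 + 18) + (5-1)×1
= 67 + 4
= 71 time units


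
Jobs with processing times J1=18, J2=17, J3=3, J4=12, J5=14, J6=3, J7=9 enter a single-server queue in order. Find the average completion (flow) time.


Completion times:
  J1: completes at 18
  J2: completes at 35
  J3: completes at 38
  J4: completes at 50
  J5: completes at 64
  J6: completes at 67
  J7: completes at 76
Sum = 348
Average = 348/7
= 49.71


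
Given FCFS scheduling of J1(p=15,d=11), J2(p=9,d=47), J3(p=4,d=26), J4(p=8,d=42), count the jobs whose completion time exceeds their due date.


Completion vs due date:
  J1: C=15, d=11 → TARDY
  J2: C=24, d=47 → on time
  J3: C=28, d=26 → TARDY
  J4: C=36, d=42 → on time
Tardy jobs: J1, J3
Count = 2


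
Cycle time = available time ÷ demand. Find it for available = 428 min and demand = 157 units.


Cycle time = available time / demand
= 428 / 157
= 2.73 min/unit


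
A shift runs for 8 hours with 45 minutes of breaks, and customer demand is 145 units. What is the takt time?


Available = 8×60 - 45 = 435 min
Takt time = 435 / 145
= 3.00 min/unit


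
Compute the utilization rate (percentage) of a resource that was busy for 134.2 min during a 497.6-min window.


Utilization = busy / total × 100
= 134.2 / 497.6 × 100
= 27.0%


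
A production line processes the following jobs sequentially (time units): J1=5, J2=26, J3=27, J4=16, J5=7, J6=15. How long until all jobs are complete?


Sequential makespan: sum all processing times
= 5 + 26 + 27 + 16 + 7 + 15
= 96 time units


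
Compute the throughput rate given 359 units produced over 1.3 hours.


Throughput = units / time
= 359 / 1.3
= 276.2 units/hour


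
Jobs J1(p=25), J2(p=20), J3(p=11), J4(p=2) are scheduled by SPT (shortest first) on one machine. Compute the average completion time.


SPT order: J4 → J3 → J2 → J1
Completion times:
  J4: C=2
  J3: C=13
  J2: C=33
  J1: C=58
Sum = 106, n = 4
Mean flow = 106/4
= 26.50


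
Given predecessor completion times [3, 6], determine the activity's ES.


ES = max of all predecessor completion times
Predecessors: [3, 6]
ES = max(3, 6)
= 6


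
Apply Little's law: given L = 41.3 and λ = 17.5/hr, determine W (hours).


Little's law: L = λW → W = L / λ
= 41.3 / 17.5
= 2.36 hours


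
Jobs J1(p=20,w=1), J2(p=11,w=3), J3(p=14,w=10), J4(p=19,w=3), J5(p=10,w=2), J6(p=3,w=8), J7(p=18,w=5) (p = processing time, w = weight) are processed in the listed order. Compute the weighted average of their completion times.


Completion times:
  J1: C=20, w×C=1×20=20
  J2: C=31, w×C=3×31=93
  J3: C=45, w×C=10×45=450
  J4: C=64, w×C=3×64=192
  J5: C=74, w×C=2×74=148
  J6: C=77, w×C=8×77=616
  J7: C=95, w×C=5×95=475
Sum w×C = 1994
Sum w = 32
Weighted avg = 1994/32
= 62.31


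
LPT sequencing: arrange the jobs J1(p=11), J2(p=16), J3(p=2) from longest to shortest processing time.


LPT: sort by longest processing time first
  J2: p=16
  J1: p=11
  J3: p=2
Order: J2 → J1 → J3


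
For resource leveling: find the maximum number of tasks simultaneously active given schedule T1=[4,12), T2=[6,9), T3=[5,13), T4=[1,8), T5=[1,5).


Check each time point for overlaps:
  t=6: 4 tasks active (T1, T2, T3, T4)
Max concurrent = 4


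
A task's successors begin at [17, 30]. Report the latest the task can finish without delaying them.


LF = min of all successor start times
Successors start at: [17, 30]
LF = min(17, 30)
= 17


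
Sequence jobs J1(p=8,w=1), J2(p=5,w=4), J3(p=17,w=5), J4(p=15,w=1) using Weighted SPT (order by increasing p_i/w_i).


WSPT (Smith's rule): sort by p/w ascending
  J2: p/w = 5/4 = 1.250
  J3: p/w = 17/5 = 3.400
  J1: p/w = 8/1 = 8.000
  J4: p/w = 15/1 = 15.000
Order: J2 → J3 → J1 → J4


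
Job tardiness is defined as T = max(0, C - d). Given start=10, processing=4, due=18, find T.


Completion = start + processing = 10 + 4 = 14
Tardiness = max(0, C - d) = max(0, 14 - 18)
= max(0, -4)
= 0


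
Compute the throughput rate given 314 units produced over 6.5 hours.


Throughput = units / time
= 314 / 6.5
= 48.3 units/hour


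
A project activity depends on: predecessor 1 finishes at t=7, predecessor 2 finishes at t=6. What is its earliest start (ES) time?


ES = max of all predecessor completion times
Predecessors: [7, 6]
ES = max(7, 6)
= 7


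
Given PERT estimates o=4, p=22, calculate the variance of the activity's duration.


σ² = ((p - o) / 6)² = (p - o)² / 36
= (22 - 4)² / 36
= 18² / 36
= 324 / 36
= 9.0000


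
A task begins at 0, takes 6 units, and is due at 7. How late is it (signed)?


Completion = 0 + 6 = 6
Lateness = C - d = 6 - 7
= -1


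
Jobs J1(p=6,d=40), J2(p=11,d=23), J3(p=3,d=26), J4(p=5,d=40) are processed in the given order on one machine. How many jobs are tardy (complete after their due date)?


Completion vs due date:
  J1: C=6, d=40 → on time
  J2: C=17, d=23 → on time
  J3: C=20, d=26 → on time
  J4: C=25, d=40 → on time
Tardy jobs: none
Count = 0


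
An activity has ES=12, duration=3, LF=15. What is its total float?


EF = ES + duration = 12 + 3 = 15
LS = LF - duration = 15 - 3 = 12
Total Float = LF - EF = 15 - 15
(or LS - ES = 12 - 12)
= 0


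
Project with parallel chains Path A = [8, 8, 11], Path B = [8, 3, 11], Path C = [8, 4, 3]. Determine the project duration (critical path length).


Path A: 8 + 8 + 11 = 27
Path B: 8 + 3 + 11 = 22
Path C: 8 + 4 + 3 = 15
Critical path = longest = max(27, 22, 15)
= 27 (Path A)


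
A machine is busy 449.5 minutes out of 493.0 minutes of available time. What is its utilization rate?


Utilization = busy / total × 100
= 449.5 / 493.0 × 100
= 91.2%


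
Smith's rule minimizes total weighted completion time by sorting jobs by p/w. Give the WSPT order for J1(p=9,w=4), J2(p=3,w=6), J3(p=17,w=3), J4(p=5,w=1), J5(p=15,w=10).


WSPT (Smith's rule): sort by p/w ascending
  J2: p/w = 3/6 = 0.500
  J5: p/w = 15/10 = 1.500
  J1: p/w = 9/4 = 2.250
  J4: p/w = 5/1 = 5.000
  J3: p/w = 17/3 = 5.667
Order: J2 → J5 → J1 → J4 → J3


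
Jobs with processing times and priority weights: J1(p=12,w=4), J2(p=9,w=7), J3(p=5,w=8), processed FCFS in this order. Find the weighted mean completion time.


Completion times:
  J1: C=12, w×C=4×12=48
  J2: C=21, w×C=7×21=147
  J3: C=26, w×C=8×26=208
Sum w×C = 403
Sum w = 19
Weighted avg = 403/19
= 21.21


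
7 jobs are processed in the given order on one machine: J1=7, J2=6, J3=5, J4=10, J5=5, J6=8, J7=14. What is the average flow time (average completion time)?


Completion times:
  J1: completes at 7
  J2: completes at 13
  J3: completes at 18
  J4: completes at 28
  J5: completes at 33
  J6: completes at 41
  J7: completes at 55
Sum = 195
Average = 195/7
= 27.86


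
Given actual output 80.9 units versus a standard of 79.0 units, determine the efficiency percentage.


Efficiency = (actual / standard) × 100
= (80.9 / 79.0) × 100
= 102.4%


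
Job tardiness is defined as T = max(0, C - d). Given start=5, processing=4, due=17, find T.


Completion = start + processing = 5 + 4 = 9
Tardiness = max(0, C - d) = max(0, 9 - 17)
= max(0, -8)
= 0


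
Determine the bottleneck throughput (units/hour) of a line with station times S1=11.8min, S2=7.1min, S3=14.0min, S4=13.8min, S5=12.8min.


Bottleneck = longest station time
Station times: [11.8, 7.1, 14.0, 13.8, 12.8]
Max = 14.0 min
Rate = 60 / 14.0
= 4.29 units/hour (bottleneck: 14.0min)


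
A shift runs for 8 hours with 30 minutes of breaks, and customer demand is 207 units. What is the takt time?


Available = 8×60 - 30 = 450 min
Takt time = 450 / 207
= 2.17 min/unit


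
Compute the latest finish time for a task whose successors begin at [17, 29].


LF = min of all successor start times
Successors start at: [17, 29]
LF = min(17, 29)
= 17


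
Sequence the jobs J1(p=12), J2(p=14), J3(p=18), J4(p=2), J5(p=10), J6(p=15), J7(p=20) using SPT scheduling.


SPT: sort by shortest processing time
  J4: p=2
  J5: p=10
  J1: p=12
  J2: p=14
  J6: p=15
  J3: p=18
  J7: p=20
Order: J4 → J5 → J1 → J2 → J6 → J3 → J7


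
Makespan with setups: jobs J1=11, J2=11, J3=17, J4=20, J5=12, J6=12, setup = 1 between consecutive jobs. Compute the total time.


Makespan = Σ processing + (n-1) × setup
= (11 + 11 + 17 + 20 + 12 + 12) + (6-1)×1
= 83 + 5
= 88 time units


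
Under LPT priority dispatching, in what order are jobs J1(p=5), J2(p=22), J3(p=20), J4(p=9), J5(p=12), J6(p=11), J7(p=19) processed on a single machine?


LPT: sort by longest processing time first
  J2: p=22
  J3: p=20
  J7: p=19
  J5: p=12
  J6: p=11
  J4: p=9
  J1: p=5
Order: J2 → J3 → J7 → J5 → J6 → J4 → J1


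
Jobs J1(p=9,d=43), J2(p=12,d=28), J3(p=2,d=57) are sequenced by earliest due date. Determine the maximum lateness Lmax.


EDD order: J2 → J1 → J3
Completion and lateness:
  J2: C=12, d=28, L=12-28=-16
  J1: C=21, d=43, L=21-43=-22
  J3: C=23, d=57, L=23-57=-34
Lmax = max(-16, -22, -34)
= -16


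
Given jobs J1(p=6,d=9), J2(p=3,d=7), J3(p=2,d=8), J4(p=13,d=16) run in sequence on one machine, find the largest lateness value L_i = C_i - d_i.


Lateness per job (L = C - d):
  J1: C=6, d=9, L=-3
  J2: C=9, d=7, L=2
  J3: C=11, d=8, L=3
  J4: C=24, d=16, L=8
Lmax = max(-3, 2, 3, 8)
= 8


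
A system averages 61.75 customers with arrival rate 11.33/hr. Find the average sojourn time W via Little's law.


Little's law: L = λW → W = L / λ
= 61.75 / 11.33
= 5.45 hours


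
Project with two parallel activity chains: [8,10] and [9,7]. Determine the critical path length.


Path A: 8 + 10 = 18
Path B: 9 + 7 = 16
Critical path = longest = max(18, 16)
= 18 (Path A)


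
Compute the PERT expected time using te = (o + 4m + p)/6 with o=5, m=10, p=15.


te = (o + 4m + p) / 6
= (5 + 4×10 + 15) / 6
= (5 + 40 + 15) / 6
= 60 / 6
= 10.00


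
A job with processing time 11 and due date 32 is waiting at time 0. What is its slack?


Slack = due - current_time - processing
= 32 - 0 - 11
= 21


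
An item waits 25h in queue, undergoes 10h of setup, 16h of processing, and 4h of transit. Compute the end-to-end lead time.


Lead time = queue + setup + processing + transit
= 25 + 10 + 16 + 4
= 55 hours


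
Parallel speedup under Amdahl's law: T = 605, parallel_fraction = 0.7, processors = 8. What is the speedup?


Amdahl's law: T_p = T × ((1-p) + p/N)
= 605 × ((1-0.7) + 0.7/8)
= 605 × (0.30 + 0.0875)
= 605 × 0.3875
= 234.44
Speedup = 605/234.44
= 2.58×


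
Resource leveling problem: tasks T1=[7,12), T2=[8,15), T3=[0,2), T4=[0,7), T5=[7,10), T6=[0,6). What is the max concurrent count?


Check each time point for overlaps:
  t=0: 3 tasks active (T3, T4, T6)
Max concurrent = 3


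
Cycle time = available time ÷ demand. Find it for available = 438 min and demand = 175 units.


Cycle time = available time / demand
= 438 / 175
= 2.50 min/unit


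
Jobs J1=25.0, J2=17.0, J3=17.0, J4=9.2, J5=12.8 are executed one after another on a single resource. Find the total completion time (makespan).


Sequential makespan: sum all processing times
= 25.0 + 17.0 + 17.0 + 9.2 + 12.8
= 81.0 time units


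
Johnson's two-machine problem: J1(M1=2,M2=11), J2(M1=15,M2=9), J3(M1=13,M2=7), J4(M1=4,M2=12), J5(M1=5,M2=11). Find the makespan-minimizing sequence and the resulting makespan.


Johnson's rule:
Group 1 (M1≤M2, sort by M1): ['J1', 'J4', 'J5']
Group 2 (M1>M2, sort desc M2): ['J2', 'J3']
Sequence: J1 → J4 → J5 → J2 → J3
Makespan calculation:
  J1: M1 done=2, M2 done=13
  J4: M1 done=6, M2 done=25
  J5: M1 done=11, M2 done=36
  J2: M1 done=26, M2 done=45
  J3: M1 done=39, M2 done=52
= Sequence: J1 → J4 → J5 → J2 → J3, Makespan: 52


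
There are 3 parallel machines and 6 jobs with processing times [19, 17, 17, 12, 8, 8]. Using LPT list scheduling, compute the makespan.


Jobs (LPT sorted): [19, 17, 17, 12, 8, 8]
Machines: 3
  J=19 → Machine 1 (load: 0+19=19)
  J=17 → Machine 2 (load: 0+17=17)
  J=17 → Machine 3 (load: 0+17=17)
  J=12 → Machine 2 (load: 17+12=29)
  J=8 → Machine 3 (load: 17+8=25)
  J=8 → Machine 1 (load: 19+8=27)
Machine loads: [27, 29, 25]
Makespan = max = 29 time units


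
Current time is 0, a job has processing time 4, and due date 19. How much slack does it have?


Slack = due - current_time - processing
= 19 - 0 - 4
= 15


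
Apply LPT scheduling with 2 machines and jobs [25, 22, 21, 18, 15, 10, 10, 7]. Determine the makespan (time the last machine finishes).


Jobs (LPT sorted): [25, 22, 21, 18, 15, 10, 10, 7]
Machines: 2
  J=25 → Machine 1 (load: 0+25=25)
  J=22 → Machine 2 (load: 0+22=22)
  J=21 → Machine 2 (load: 22+21=43)
  J=18 → Machine 1 (load: 25+18=43)
  J=15 → Machine 1 (load: 43+15=58)
  J=10 → Machine 2 (load: 43+10=53)
  J=10 → Machine 2 (load: 53+10=63)
  J=7 → Machine 1 (load: 58+7=65)
Machine loads: [65, 63]
Makespan = max = 65 time units


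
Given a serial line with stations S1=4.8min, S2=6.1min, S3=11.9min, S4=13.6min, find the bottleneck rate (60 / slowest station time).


Bottleneck = longest station time
Station times: [4.8, 6.1, 11.9, 13.6]
Max = 13.6 min
Rate = 60 / 13.6
= 4.41 units/hour (bottleneck: 13.6min)


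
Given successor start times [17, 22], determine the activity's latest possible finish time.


LF = min of all successor start times
Successors start at: [17, 22]
LF = min(17, 22)
= 17


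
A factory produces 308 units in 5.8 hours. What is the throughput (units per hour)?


Throughput = units / time
= 308 / 5.8
= 53.1 units/hour


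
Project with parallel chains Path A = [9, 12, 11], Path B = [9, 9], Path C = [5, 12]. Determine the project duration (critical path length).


Path A: 9 + 12 + 11 = 32
Path B: 9 + 9 = 18
Path C: 5 + 12 = 17
Critical path = longest = max(32, 18, 17)
= 32 (Path A)


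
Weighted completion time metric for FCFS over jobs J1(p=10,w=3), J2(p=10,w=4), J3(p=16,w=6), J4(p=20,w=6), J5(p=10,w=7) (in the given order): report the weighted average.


Completion times:
  J1: C=10, w×C=3×10=30
  J2: C=20, w×C=4×20=80
  J3: C=36, w×C=6×36=216
  J4: C=56, w×C=6×56=336
  J5: C=66, w×C=7×66=462
Sum w×C = 1124
Sum w = 26
Weighted avg = 1124/26
= 43.23


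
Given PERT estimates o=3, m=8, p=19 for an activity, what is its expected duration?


te = (o + 4m + p) / 6
= (3 + 4×8 + 19) / 6
= (3 + 32 + 19) / 6
= 54 / 6
= 9.00


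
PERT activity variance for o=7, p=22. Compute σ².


σ² = ((p - o) / 6)² = (p - o)² / 36
= (22 - 7)² / 36
= 15² / 36
= 225 / 36
= 6.2500


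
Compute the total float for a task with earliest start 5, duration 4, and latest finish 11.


EF = ES + duration = 5 + 4 = 9
LS = LF - duration = 11 - 4 = 7
Total Float = LF - EF = 11 - 9
(or LS - ES = 7 - 5)
= 2


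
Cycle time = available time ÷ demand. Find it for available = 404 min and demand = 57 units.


Cycle time = available time / demand
= 404 / 57
= 7.09 min/unit


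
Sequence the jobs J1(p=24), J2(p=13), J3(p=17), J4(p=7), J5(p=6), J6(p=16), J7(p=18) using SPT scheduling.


SPT: sort by shortest processing time
  J5: p=6
  J4: p=7
  J2: p=13
  J6: p=16
  J3: p=17
  J7: p=18
  J1: p=24
Order: J5 → J4 → J2 → J6 → J3 → J7 → J1


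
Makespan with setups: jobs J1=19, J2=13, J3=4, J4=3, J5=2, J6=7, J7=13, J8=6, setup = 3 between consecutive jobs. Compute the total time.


Makespan = Σ processing + (n-1) × setup
= (19 + 13 + 4 + 3 + 2 + 7 + 13 + 6) + (8-1)×3
= 67 + 21
= 88 time units


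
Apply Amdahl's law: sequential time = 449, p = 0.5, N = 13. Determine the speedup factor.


Amdahl's law: T_p = T × ((1-p) + p/N)
= 449 × ((1-0.5) + 0.5/13)
= 449 × (0.50 + 0.0385)
= 449 × 0.5385
= 241.77
Speedup = 449/241.77
= 1.86×


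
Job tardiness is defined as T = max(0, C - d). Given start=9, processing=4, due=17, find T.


Completion = start + processing = 9 + 4 = 13
Tardiness = max(0, C - d) = max(0, 13 - 17)
= max(0, -4)
= 0


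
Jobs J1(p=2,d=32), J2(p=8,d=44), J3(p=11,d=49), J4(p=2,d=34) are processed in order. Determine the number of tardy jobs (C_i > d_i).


Completion vs due date:
  J1: C=2, d=32 → on time
  J2: C=10, d=44 → on time
  J3: C=21, d=49 → on time
  J4: C=23, d=34 → on time
Tardy jobs: none
Count = 0


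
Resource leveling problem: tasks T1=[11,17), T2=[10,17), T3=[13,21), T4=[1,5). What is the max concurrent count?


Check each time point for overlaps:
  t=13: 3 tasks active (T1, T2, T3)
Max concurrent = 3


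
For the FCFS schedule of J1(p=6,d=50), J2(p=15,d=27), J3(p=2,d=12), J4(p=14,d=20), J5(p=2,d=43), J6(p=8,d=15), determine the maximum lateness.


Lateness per job (L = C - d):
  J1: C=6, d=50, L=-44
  J2: C=21, d=27, L=-6
  J3: C=23, d=12, L=11
  J4: C=37, d=20, L=17
  J5: C=39, d=43, L=-4
  J6: C=47, d=15, L=32
Lmax = max(-44, -6, 11, 17, -4, 32)
= 32


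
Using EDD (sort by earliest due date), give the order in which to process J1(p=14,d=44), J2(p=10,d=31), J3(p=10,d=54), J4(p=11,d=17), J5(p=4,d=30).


EDD: sort by earliest due date
  J4: d=17, p=11
  J5: d=30, p=4
  J2: d=31, p=10
  J1: d=44, p=14
  J3: d=54, p=10
Order: J4 → J5 → J2 → J1 → J3


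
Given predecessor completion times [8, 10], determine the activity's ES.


ES = max of all predecessor completion times
Predecessors: [8, 10]
ES = max(8, 10)
= 10


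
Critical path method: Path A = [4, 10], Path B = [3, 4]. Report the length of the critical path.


Path A: 4 + 10 = 14
Path B: 3 + 4 = 7
Critical path = longest = max(14, 7)
= 14 (Path A)


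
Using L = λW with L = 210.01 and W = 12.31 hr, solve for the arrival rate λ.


Little's law: L = λW → λ = L / W
= 210.01 / 12.31
= 17.06 per hour


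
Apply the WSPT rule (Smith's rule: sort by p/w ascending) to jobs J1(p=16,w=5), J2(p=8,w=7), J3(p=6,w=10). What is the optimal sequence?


WSPT (Smith's rule): sort by p/w ascending
  J3: p/w = 6/10 = 0.600
  J2: p/w = 8/7 = 1.143
  J1: p/w = 16/5 = 3.200
Order: J3 → J2 → J1


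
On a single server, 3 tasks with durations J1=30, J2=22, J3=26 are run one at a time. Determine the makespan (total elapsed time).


Sequential makespan: sum all processing times
= 30 + 22 + 26
= 78 time units


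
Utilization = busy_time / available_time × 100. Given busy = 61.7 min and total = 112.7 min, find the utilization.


Utilization = busy / total × 100
= 61.7 / 112.7 × 100
= 54.7%


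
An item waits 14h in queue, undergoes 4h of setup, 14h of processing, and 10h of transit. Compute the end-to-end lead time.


Lead time = queue + setup + processing + transit
= 14 + 4 + 14 + 10
= 42 hours
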